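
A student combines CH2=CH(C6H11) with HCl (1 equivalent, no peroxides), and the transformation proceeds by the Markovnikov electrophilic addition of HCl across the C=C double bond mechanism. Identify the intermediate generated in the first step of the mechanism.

secondary carbocation

Step 1: The π electrons of the C=C bond attack a proton of HCl; Markovnikov addition places the new C–H on the less-substituted alkene carbon, so the positive charge ends up on the more-substituted carbon — a secondary carbocation. The H–Cl bond breaks heterolytically, releasing Cl⁻.
After step 1 the species present is a secondary carbocation.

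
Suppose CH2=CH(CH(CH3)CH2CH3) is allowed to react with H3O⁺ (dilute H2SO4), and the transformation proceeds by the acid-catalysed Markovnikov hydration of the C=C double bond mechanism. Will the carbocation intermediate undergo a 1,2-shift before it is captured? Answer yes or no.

The first-formed carbocation is secondary.
The adjacent sec-butyl carbon already bears 2 other carbon substituents and has a hydrogen to migrate; after a 1,2-hydride shift from that carbon the positive charge sits on a tertiary centre.
Tertiary is more stable than secondary, so the shift occurs.

yes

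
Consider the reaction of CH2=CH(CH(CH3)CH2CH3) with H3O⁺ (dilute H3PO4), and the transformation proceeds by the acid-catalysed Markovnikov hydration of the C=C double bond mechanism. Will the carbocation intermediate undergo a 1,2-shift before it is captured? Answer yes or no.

yes

The first-formed carbocation is secondary.
The adjacent sec-butyl carbon already bears 2 other carbon substituents and has a hydrogen to migrate; after a 1,2-hydride shift from that carbon the positive charge sits on a tertiary centre.
Tertiary is more stable than secondary, so the shift occurs.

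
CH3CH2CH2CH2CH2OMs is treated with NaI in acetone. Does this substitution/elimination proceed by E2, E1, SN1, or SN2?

Conditions: a primary substrate with a strong nucleophile in the polar aprotic solvent acetone.
These conditions are the textbook signature of the SN2 pathway.
An unhindered substrate with a strong nucleophile in a polar aprotic solvent favours one-step backside displacement.

SN2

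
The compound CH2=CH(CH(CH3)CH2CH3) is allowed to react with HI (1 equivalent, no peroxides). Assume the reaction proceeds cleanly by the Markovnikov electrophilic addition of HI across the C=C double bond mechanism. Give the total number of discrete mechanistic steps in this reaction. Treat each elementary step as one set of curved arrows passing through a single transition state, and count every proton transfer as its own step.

Step 1: Electrophilic addition begins with the π(C=C) electrons forming a bond to the proton of HI. Following Markovnikov's rule, the resulting cation is secondary. The H–I bond breaks heterolytically, releasing I⁻.
Step 2: A 1,2-hydride shift from the adjacent sec-butyl carbon moves the positive charge from the secondary centre to an adjacent carbon, generating a more stable tertiary carbocation.
Step 3: The I⁻ anion donates a lone pair to the carbocation, forming the new C–I σ-bond and giving the neutral alkyl halide.
Total: 3 elementary steps.

3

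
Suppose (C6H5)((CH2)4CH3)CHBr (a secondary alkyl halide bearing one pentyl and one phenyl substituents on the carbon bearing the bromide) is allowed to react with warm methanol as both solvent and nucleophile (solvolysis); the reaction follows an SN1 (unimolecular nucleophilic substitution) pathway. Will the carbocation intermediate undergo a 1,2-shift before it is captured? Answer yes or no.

no

The first-formed carbocation is secondary.
No single 1,2-shift to an adjacent carbon would produce a more-substituted cation than the one already present, so no rearrangement occurs.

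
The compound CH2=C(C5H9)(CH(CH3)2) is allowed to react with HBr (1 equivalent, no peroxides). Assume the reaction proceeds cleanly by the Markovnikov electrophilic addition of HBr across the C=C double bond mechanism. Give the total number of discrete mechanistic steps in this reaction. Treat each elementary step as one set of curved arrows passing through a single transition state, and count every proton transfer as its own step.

2

Step 1: Electrophilic addition begins with the π(C=C) electrons forming a bond to the proton of HBr. Following Markovnikov's rule, the resulting cation is tertiary. The H–Br bond breaks heterolytically, releasing Br⁻.
(No 1,2-shift: no single shift to an adjacent carbon would give a more stable cation.)
Step 2: The Br⁻ anion donates a lone pair to the carbocation, forming the new C–Br σ-bond and giving the neutral alkyl halide.
Total: 2 elementary steps.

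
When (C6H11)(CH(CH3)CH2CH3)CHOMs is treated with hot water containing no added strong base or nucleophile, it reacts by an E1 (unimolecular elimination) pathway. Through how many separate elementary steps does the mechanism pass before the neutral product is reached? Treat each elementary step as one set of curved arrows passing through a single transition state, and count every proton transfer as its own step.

3

Step 1: Ionisation: the C–O σ-bond cleaves heterolytically; both bonding electrons depart with MsO⁻, leaving a secondary carbocation at the α-carbon.
Step 2: A hydride (H with its bonding pair) migrates from the adjacent cyclohexyl carbon to the cationic centre — a 1,2-hydride shift — upgrading the secondary cation to a tertiary one.
Step 3: A weak base (a water molecule from the solvent) removes a proton from a carbon adjacent to the cationic centre; the electrons of that C–H bond become the new π(C=C) bond, giving the alkene.
Total: 3 elementary steps.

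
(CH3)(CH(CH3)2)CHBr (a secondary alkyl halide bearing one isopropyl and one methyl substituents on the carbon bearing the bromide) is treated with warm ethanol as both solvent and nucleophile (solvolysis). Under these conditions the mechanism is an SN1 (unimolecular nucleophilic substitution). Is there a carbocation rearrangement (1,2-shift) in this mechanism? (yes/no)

The first-formed carbocation is secondary.
The adjacent isopropyl carbon already bears 2 other carbon substituents and has a hydrogen to migrate; after a 1,2-hydride shift from that carbon the positive charge sits on a tertiary centre.
Tertiary is more stable than secondary, so the shift occurs.

yes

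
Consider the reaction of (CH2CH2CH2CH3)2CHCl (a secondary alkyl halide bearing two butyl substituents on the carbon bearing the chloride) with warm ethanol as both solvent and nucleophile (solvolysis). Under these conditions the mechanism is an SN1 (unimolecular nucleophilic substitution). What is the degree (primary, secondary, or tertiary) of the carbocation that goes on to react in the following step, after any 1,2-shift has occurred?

Step 1: The C–Cl bond breaks with both electrons going to the chloride; Cl⁻ leaves and a secondary carbocation remains.
No single 1,2-shift to an adjacent carbon would give a more-substituted cation, so no rearrangement occurs.

secondary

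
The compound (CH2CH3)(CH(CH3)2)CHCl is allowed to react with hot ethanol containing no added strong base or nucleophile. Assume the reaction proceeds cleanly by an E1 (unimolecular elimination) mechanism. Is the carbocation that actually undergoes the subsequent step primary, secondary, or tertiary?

Step 1: Rate-determining heterolysis of the C–Cl bond gives Cl⁻ and a secondary carbocation.
Step 2: Carbocation rearrangement: a 1,2-hydride shift from the adjacent isopropyl carbon converts the initially-formed secondary cation into the more stable tertiary cation.
The cation rearranges from secondary to tertiary via a 1,2-hydride shift from the adjacent isopropyl carbon; the tertiary cation is what reacts next.

tertiary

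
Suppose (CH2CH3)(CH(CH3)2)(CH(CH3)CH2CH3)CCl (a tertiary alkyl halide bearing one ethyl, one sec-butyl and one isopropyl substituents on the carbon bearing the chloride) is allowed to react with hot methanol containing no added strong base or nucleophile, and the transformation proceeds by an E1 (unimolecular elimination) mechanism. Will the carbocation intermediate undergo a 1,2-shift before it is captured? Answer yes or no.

no

The first-formed carbocation is tertiary.
No single 1,2-shift to an adjacent carbon would produce a more-substituted cation than the one already present, so no rearrangement occurs.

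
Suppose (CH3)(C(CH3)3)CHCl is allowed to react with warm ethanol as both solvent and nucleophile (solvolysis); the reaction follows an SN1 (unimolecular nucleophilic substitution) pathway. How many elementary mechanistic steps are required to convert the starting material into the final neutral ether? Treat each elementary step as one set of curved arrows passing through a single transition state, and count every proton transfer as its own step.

Step 1: Rate-determining heterolysis of the C–Cl bond gives Cl⁻ and a secondary carbocation.
Step 2: A methyl group with its bonding pair migrates from the adjacent tert-butyl carbon to the cationic centre — a 1,2-methyl shift — upgrading the secondary cation to a tertiary one.
Step 3: Nucleophilic capture: the oxygen of CH3CH2OH bonds to the cationic carbon, producing an oxonium-ion intermediate.
Step 4: Deprotonation of the oxonium oxygen by solvent ethanol yields the neutral ether.
Total: 4 elementary steps.

4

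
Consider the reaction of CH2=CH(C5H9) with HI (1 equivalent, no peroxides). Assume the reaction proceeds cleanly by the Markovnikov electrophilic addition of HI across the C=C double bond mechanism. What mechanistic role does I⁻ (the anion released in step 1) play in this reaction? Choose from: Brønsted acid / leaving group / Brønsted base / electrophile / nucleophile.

nucleophile

Step 3: Nucleophilic attack by I⁻ on the carbocation completes the addition, giving R–I.
I⁻ (the anion released in step 1) donates an electron pair to form a new σ-bond to carbon — it is the nucleophile.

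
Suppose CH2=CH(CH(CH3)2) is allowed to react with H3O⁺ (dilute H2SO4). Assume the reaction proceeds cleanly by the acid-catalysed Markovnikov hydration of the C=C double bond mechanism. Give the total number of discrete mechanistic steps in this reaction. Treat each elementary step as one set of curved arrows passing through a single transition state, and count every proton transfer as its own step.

4

Step 1: The π electrons of the C=C bond attack a proton of H3O⁺; Markovnikov addition places the new C–H on the less-substituted alkene carbon, so the positive charge ends up on the more-substituted carbon — a secondary carbocation. H2O is released.
Step 2: Carbocation rearrangement: a 1,2-hydride shift from the adjacent isopropyl carbon converts the initially-formed secondary cation into the more stable tertiary cation.
Step 3: Water acts as the nucleophile: an oxygen lone pair bonds to the cationic carbon, giving an oxonium-ion intermediate.
Step 4: Proton transfer from the O–H of the oxonium ion to H2O completes the catalytic cycle and yields the alcohol.
Total: 4 elementary steps.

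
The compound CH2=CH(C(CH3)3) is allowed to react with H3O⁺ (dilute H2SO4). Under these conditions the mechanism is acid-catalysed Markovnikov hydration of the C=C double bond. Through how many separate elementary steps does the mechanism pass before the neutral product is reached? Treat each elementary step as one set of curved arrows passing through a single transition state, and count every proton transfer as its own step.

Step 1: Protonation of the alkene by H3O⁺: the π bond acts as the nucleophile and picks up H⁺, giving the more stable (Markovnikov) secondary carbocation. H2O is released.
Step 2: Carbocation rearrangement: a 1,2-methyl shift from the adjacent tert-butyl carbon converts the initially-formed secondary cation into the more stable tertiary cation.
Step 3: A lone pair on the oxygen of H2O attacks the carbocation, forming a C–O bond and an oxonium ion (a protonated alcohol).
Step 4: Deprotonation of the oxonium ion by a water molecule delivers the neutral alcohol and regenerates the acid catalyst.
Total: 4 elementary steps.

4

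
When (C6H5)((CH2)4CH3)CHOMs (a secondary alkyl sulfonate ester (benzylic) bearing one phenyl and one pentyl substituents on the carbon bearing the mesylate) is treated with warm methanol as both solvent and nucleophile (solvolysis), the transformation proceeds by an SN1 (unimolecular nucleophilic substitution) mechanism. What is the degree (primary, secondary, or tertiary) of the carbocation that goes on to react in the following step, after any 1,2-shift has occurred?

Step 1: Rate-determining heterolysis of the C–O bond gives MsO⁻ and a secondary carbocation.
No single 1,2-shift to an adjacent carbon would give a more-substituted cation, so no rearrangement occurs.

secondary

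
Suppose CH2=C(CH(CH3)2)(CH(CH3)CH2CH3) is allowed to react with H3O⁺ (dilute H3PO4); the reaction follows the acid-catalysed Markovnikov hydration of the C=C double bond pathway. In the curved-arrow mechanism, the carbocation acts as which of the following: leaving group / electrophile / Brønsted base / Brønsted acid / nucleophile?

electrophile

Step 2: Water acts as the nucleophile: an oxygen lone pair bonds to the cationic carbon, giving an oxonium-ion intermediate.
The carbocation accepts an electron pair into an empty or π* orbital — it is the electrophile.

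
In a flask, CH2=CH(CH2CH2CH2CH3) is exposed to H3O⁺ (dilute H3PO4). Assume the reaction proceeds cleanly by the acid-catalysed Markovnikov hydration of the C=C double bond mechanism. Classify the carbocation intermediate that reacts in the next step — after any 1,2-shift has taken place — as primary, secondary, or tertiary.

secondary

Step 1: Protonation of the alkene by H3O⁺: the π bond acts as the nucleophile and picks up H⁺, giving the more stable (Markovnikov) secondary carbocation. H2O is released.
No single 1,2-shift to an adjacent carbon would give a more-substituted cation, so no rearrangement occurs.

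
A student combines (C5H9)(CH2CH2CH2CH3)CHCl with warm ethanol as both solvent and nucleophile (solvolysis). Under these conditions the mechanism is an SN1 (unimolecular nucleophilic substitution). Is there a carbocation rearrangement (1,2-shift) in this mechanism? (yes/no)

yes

The first-formed carbocation is secondary.
The adjacent cyclopentyl carbon already bears 2 other carbon substituents and has a hydrogen to migrate; after a 1,2-hydride shift from that carbon the positive charge sits on a tertiary centre.
Tertiary is more stable than secondary, so the shift occurs.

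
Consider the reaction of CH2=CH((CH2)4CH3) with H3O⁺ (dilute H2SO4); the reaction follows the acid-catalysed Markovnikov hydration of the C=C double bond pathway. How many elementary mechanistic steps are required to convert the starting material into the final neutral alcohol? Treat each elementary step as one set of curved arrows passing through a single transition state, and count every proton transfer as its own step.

3

Step 1: The π electrons of the C=C bond attack a proton of H3O⁺; Markovnikov addition places the new C–H on the less-substituted alkene carbon, so the positive charge ends up on the more-substituted carbon — a secondary carbocation. H2O is released.
(No 1,2-shift: no single shift to an adjacent carbon would give a more stable cation.)
Step 2: Nucleophilic capture of the cation by H2O produces the protonated alcohol (an oxonium ion).
Step 3: H2O removes a proton from the oxonium oxygen, regenerating H3O⁺ and giving the neutral alcohol.
Total: 3 elementary steps.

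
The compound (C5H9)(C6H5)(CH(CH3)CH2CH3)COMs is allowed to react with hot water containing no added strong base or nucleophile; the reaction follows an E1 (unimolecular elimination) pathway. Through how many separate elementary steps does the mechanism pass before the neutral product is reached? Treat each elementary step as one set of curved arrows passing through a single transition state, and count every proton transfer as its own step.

Step 1: Ionisation: the C–O σ-bond cleaves heterolytically; both bonding electrons depart with MsO⁻, leaving a tertiary carbocation at the α-carbon.
(No 1,2-shift: no single shift to an adjacent carbon would give a more stable cation.)
Step 2: A water molecule (solvent) deprotonates a β-carbon; as the C–H bond breaks, those electrons form the new alkene π bond.
Total: 2 elementary steps.

2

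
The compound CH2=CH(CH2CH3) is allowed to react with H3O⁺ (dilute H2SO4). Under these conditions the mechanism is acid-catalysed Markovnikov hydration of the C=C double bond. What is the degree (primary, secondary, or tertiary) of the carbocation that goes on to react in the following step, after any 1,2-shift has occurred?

Step 1: The π electrons of the C=C bond attack a proton of H3O⁺; Markovnikov addition places the new C–H on the less-substituted alkene carbon, so the positive charge ends up on the more-substituted carbon — a secondary carbocation. H2O is released.
No single 1,2-shift to an adjacent carbon would give a more-substituted cation, so no rearrangement occurs.

secondary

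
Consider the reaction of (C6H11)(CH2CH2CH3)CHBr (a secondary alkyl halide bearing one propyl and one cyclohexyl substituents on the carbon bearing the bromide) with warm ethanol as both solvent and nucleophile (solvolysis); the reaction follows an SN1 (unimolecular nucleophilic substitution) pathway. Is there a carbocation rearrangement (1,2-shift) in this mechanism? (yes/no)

The first-formed carbocation is secondary.
The adjacent cyclohexyl carbon already bears 2 other carbon substituents and has a hydrogen to migrate; after a 1,2-hydride shift from that carbon the positive charge sits on a tertiary centre.
Tertiary is more stable than secondary, so the shift occurs.

yes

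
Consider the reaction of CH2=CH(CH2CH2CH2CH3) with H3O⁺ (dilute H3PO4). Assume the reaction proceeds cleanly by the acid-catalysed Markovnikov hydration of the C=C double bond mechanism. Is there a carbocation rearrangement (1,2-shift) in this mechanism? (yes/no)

The first-formed carbocation is secondary.
No single 1,2-shift to an adjacent carbon would produce a more-substituted cation than the one already present, so no rearrangement occurs.

no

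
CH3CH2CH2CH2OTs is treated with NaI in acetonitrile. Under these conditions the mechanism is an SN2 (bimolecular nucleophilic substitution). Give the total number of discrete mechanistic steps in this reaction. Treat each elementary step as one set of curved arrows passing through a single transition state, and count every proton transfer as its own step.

1

Step 1: The iodide nucleophile donates a lone pair from I to the α-carbon in a backside attack; simultaneously the C–O σ-bond breaks and both of its electrons leave with TsO⁻. One concerted step with inversion of configuration.
Total: 1 elementary step.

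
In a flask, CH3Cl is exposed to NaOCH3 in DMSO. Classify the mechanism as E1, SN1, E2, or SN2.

Conditions: a methyl substrate with a strong nucleophile in the polar aprotic solvent DMSO.
These conditions are the textbook signature of the SN2 pathway.
An unhindered substrate with a strong nucleophile in a polar aprotic solvent favours one-step backside displacement.

SN2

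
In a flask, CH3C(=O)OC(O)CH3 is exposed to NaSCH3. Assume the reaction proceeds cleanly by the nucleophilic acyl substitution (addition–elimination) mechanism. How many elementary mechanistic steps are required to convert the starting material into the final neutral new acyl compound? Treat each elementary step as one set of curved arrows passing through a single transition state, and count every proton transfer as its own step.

2

Step 1: Nucleophilic addition of CH3S⁻ to the acyl carbon breaks the π(C=O) bond and yields a tetrahedral, anionic intermediate.
Step 2: Elimination step: re-formation of the carbonyl π bond drives out CH3CO2⁻, giving the new acyl compound.
Total: 2 elementary steps.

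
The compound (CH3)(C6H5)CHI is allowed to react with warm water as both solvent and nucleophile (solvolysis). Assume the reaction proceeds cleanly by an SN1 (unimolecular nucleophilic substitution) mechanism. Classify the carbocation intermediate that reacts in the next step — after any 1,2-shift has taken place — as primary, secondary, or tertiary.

secondary

Step 1: Rate-determining heterolysis of the C–I bond gives I⁻ and a secondary carbocation.
No single 1,2-shift to an adjacent carbon would give a more-substituted cation, so no rearrangement occurs.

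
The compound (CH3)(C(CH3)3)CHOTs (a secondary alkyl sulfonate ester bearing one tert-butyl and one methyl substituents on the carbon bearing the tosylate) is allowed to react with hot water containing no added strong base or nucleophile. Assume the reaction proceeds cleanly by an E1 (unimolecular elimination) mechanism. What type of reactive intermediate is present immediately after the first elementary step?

Step 1: Rate-determining heterolysis of the C–O bond gives TsO⁻ and a secondary carbocation.
After step 1 the species present is a secondary carbocation.

secondary carbocation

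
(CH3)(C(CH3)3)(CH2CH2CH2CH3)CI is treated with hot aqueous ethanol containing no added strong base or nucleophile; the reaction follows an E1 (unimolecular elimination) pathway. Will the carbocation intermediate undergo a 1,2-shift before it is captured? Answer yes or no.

no

The first-formed carbocation is tertiary.
No single 1,2-shift to an adjacent carbon would produce a more-substituted cation than the one already present, so no rearrangement occurs.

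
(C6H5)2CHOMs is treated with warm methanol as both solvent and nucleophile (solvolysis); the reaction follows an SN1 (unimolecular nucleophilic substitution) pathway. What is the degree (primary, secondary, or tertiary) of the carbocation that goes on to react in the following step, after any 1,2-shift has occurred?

Step 1: Ionisation: the C–O σ-bond cleaves heterolytically; both bonding electrons depart with MsO⁻, leaving a secondary carbocation at the α-carbon.
No single 1,2-shift to an adjacent carbon would give a more-substituted cation, so no rearrangement occurs.

secondary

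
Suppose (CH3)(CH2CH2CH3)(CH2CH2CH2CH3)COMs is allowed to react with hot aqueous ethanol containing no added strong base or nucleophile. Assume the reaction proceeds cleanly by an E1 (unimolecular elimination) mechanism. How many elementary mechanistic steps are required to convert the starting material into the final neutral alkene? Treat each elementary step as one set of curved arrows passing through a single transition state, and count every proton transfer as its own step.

2

Step 1: Unassisted departure of MsO⁻ (taking the C–O bonding pair) generates a tertiary carbocation.
(No 1,2-shift: no single shift to an adjacent carbon would give a more stable cation.)
Step 2: Loss of a β-proton to a water (or ethanol) molecule of the solvent: the C–H bonding pair collapses toward the cationic carbon to form the C=C π bond, yielding the alkene.
Total: 2 elementary steps.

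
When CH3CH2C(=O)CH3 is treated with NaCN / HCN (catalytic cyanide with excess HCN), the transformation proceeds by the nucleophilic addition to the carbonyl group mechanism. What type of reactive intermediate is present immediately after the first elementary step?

tetrahedral alkoxide intermediate

Step 1: CN⁻ attacks the sp² carbonyl carbon; the C=O π bond breaks and the electrons end up as a lone pair on the alkoxide oxygen of the tetrahedral intermediate.
After step 1 the species present is a tetrahedral alkoxide intermediate.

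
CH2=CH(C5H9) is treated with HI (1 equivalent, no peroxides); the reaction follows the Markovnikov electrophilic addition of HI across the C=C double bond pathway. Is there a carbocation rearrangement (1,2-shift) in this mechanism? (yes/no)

The first-formed carbocation is secondary.
The adjacent cyclopentyl carbon already bears 2 other carbon substituents and has a hydrogen to migrate; after a 1,2-hydride shift from that carbon the positive charge sits on a tertiary centre.
Tertiary is more stable than secondary, so the shift occurs.

yes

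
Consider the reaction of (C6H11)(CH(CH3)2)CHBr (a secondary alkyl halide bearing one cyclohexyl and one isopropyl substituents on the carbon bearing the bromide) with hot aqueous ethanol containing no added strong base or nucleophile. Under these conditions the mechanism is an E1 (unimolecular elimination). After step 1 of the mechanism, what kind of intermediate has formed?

secondary carbocation

Step 1: Unassisted departure of Br⁻ (taking the C–Br bonding pair) generates a secondary carbocation.
After step 1 the species present is a secondary carbocation.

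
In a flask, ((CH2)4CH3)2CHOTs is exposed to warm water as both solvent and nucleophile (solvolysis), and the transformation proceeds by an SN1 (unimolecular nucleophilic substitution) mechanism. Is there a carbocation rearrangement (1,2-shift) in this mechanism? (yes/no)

The first-formed carbocation is secondary.
No single 1,2-shift to an adjacent carbon would produce a more-substituted cation than the one already present, so no rearrangement occurs.

no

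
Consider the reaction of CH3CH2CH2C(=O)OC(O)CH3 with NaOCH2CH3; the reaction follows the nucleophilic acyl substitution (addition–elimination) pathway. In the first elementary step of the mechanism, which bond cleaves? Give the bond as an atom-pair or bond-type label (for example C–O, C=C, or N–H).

Step 1: Nucleophilic addition of CH3CH2O⁻ to the acyl carbon breaks the π(C=O) bond and yields a tetrahedral, anionic intermediate.
The bond broken in this step is the π(C=O) bond.

π(C=O)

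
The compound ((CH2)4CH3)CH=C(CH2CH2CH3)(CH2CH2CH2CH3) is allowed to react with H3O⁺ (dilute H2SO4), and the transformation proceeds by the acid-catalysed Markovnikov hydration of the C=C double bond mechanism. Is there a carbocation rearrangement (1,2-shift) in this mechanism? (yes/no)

no

The first-formed carbocation is tertiary.
No single 1,2-shift to an adjacent carbon would produce a more-substituted cation than the one already present, so no rearrangement occurs.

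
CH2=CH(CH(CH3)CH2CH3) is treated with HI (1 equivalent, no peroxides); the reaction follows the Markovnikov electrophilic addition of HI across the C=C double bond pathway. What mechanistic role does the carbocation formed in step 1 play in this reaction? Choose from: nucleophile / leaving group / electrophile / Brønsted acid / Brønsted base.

Step 3: Nucleophilic attack by I⁻ on the carbocation completes the addition, giving R–I.
The carbocation formed in step 1 accepts an electron pair into an empty or π* orbital — it is the electrophile.

electrophile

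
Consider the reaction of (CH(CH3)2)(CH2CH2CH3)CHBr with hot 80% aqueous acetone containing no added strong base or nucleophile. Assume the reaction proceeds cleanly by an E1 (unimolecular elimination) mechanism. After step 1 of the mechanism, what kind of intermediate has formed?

secondary carbocation

Step 1: Ionisation: the C–Br σ-bond cleaves heterolytically; both bonding electrons depart with Br⁻, leaving a secondary carbocation at the α-carbon.
After step 1 the species present is a secondary carbocation.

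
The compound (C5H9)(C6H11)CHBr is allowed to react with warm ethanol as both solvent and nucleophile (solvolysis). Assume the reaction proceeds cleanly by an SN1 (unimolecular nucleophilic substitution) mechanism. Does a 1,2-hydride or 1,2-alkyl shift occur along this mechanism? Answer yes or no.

The first-formed carbocation is secondary.
The adjacent cyclopentyl carbon already bears 2 other carbon substituents and has a hydrogen to migrate; after a 1,2-hydride shift from that carbon the positive charge sits on a tertiary centre.
Tertiary is more stable than secondary, so the shift occurs.

yes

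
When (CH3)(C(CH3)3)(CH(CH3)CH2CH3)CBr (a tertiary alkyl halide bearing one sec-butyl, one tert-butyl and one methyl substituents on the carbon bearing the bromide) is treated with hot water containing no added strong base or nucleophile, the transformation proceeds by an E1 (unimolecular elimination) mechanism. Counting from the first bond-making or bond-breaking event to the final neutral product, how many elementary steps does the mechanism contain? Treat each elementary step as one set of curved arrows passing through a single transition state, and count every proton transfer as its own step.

2

Step 1: Unassisted departure of Br⁻ (taking the C–Br bonding pair) generates a tertiary carbocation.
(No 1,2-shift: no single shift to an adjacent carbon would give a more stable cation.)
Step 2: A weak base (a water molecule from the solvent) removes a proton from a carbon adjacent to the cationic centre; the electrons of that C–H bond become the new π(C=C) bond, giving the alkene.
Total: 2 elementary steps.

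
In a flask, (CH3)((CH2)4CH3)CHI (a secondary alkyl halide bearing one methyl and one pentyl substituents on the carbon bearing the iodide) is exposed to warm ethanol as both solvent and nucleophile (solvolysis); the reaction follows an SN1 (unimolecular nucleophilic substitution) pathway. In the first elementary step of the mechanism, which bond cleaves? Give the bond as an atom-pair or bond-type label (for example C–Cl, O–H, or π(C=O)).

Step 1: Ionisation: the C–I σ-bond cleaves heterolytically; both bonding electrons depart with I⁻, leaving a secondary carbocation at the α-carbon.
The bond broken in this step is the C–I bond.

C–I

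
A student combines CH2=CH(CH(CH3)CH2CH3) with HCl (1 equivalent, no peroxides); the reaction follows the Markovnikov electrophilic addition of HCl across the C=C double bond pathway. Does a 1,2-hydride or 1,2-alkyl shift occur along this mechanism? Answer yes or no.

The first-formed carbocation is secondary.
The adjacent sec-butyl carbon already bears 2 other carbon substituents and has a hydrogen to migrate; after a 1,2-hydride shift from that carbon the positive charge sits on a tertiary centre.
Tertiary is more stable than secondary, so the shift occurs.

yes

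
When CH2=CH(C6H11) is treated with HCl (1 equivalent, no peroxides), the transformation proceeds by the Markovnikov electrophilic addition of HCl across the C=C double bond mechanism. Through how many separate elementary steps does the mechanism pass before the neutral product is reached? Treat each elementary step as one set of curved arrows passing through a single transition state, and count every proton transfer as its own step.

Step 1: Electrophilic addition begins with the π(C=C) electrons forming a bond to the proton of HCl. Following Markovnikov's rule, the resulting cation is secondary. The H–Cl bond breaks heterolytically, releasing Cl⁻.
Step 2: Carbocation rearrangement: a 1,2-hydride shift from the adjacent cyclohexyl carbon converts the initially-formed secondary cation into the more stable tertiary cation.
Step 3: Nucleophilic attack by Cl⁻ on the carbocation completes the addition, giving R–Cl.
Total: 3 elementary steps.

3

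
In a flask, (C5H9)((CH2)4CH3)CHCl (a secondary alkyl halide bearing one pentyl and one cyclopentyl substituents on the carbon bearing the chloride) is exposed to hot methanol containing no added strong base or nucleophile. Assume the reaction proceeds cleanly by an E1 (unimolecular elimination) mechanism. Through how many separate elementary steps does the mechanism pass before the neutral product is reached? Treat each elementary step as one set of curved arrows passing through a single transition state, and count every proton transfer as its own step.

Step 1: Ionisation: the C–Cl σ-bond cleaves heterolytically; both bonding electrons depart with Cl⁻, leaving a secondary carbocation at the α-carbon.
Step 2: A 1,2-hydride shift from the adjacent cyclopentyl carbon moves the positive charge from the secondary centre to an adjacent carbon, generating a more stable tertiary carbocation.
Step 3: A weak base (a methanol molecule from the solvent) removes a proton from a carbon adjacent to the cationic centre; the electrons of that C–H bond become the new π(C=C) bond, giving the alkene.
Total: 3 elementary steps.

3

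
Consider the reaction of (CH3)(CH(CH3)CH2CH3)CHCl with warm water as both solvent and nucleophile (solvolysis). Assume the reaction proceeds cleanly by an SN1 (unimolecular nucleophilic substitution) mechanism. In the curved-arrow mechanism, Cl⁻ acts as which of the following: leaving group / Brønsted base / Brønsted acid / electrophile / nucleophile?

Step 1: Unassisted departure of Cl⁻ (taking the C–Cl bonding pair) generates a secondary carbocation.
Cl⁻ departs with both electrons of the breaking σ-bond — that is the definition of a leaving group.

leaving group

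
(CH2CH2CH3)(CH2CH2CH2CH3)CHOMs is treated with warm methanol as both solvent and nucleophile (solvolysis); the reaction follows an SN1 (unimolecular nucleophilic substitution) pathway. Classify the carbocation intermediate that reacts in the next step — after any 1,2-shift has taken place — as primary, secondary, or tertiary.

secondary

Step 1: The C–O bond breaks with both electrons going to the mesylate; MsO⁻ leaves and a secondary carbocation remains.
No single 1,2-shift to an adjacent carbon would give a more-substituted cation, so no rearrangement occurs.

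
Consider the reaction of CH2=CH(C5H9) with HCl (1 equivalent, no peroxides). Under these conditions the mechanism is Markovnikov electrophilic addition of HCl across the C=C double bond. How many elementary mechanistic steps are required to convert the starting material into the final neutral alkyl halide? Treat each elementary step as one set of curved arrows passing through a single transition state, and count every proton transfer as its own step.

3

Step 1: Electrophilic addition begins with the π(C=C) electrons forming a bond to the proton of HCl. Following Markovnikov's rule, the resulting cation is secondary. The H–Cl bond breaks heterolytically, releasing Cl⁻.
Step 2: A hydride (H with its bonding pair) migrates from the adjacent cyclopentyl carbon to the cationic centre — a 1,2-hydride shift — upgrading the secondary cation to a tertiary one.
Step 3: Cl⁻ captures the cation: a lone pair on Cl⁻ fills the empty p orbital, producing the alkyl halide product.
Total: 3 elementary steps.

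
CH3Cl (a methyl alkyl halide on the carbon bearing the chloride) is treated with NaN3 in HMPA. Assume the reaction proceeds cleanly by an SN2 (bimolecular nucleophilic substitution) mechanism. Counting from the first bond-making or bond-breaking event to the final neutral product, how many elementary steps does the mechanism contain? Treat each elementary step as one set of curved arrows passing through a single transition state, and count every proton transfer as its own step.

Step 1: N3⁻ attacks the back face of the α-carbon while Cl⁻ departs with the C–Cl bonding pair — a single concerted displacement through a pentacoordinate transition state.
Total: 1 elementary step.

1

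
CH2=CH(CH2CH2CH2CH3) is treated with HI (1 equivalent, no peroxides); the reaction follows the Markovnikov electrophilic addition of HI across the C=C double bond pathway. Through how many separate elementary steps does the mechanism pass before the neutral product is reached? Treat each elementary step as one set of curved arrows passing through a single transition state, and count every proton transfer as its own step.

Step 1: Protonation of the alkene by HI: the π bond acts as the nucleophile and picks up H⁺, giving the more stable (Markovnikov) secondary carbocation. The H–I bond breaks heterolytically, releasing I⁻.
(No 1,2-shift: no single shift to an adjacent carbon would give a more stable cation.)
Step 2: Nucleophilic attack by I⁻ on the carbocation completes the addition, giving R–I.
Total: 2 elementary steps.

2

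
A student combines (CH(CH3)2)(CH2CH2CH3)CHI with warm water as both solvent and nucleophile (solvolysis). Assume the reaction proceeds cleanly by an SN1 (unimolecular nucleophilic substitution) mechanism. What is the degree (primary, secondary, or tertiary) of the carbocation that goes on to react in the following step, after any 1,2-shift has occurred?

tertiary

Step 1: Rate-determining heterolysis of the C–I bond gives I⁻ and a secondary carbocation.
Step 2: Carbocation rearrangement: a 1,2-hydride shift from the adjacent isopropyl carbon converts the initially-formed secondary cation into the more stable tertiary cation.
The cation rearranges from secondary to tertiary via a 1,2-hydride shift from the adjacent isopropyl carbon; the tertiary cation is what reacts next.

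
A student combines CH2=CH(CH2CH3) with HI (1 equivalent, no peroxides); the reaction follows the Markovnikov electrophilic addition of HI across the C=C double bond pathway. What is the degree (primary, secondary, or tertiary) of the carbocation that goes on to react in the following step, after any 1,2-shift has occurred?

secondary

Step 1: The π electrons of the C=C bond attack a proton of HI; Markovnikov addition places the new C–H on the less-substituted alkene carbon, so the positive charge ends up on the more-substituted carbon — a secondary carbocation. The H–I bond breaks heterolytically, releasing I⁻.
No single 1,2-shift to an adjacent carbon would give a more-substituted cation, so no rearrangement occurs.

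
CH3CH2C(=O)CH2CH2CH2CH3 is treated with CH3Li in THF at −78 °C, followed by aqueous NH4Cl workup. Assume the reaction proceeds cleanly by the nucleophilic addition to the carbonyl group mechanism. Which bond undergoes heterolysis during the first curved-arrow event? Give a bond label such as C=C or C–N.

π(C=O)

Step 1: Nucleophilic addition: the carbanion-like carbon of CH3Li adds to the carbonyl carbon, pushing the π(C=O) electron pair onto oxygen and giving a tetrahedral alkoxide.
The bond broken in this step is the π(C=O) bond.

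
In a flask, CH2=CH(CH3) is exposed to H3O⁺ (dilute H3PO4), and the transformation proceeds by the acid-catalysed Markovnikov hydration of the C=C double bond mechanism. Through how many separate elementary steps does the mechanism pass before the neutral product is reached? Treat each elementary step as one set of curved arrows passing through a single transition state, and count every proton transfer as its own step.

3

Step 1: Electrophilic addition begins with the π(C=C) electrons forming a bond to the proton of H3O⁺. Following Markovnikov's rule, the resulting cation is secondary. H2O is released.
(No 1,2-shift: no single shift to an adjacent carbon would give a more stable cation.)
Step 2: Water acts as the nucleophile: an oxygen lone pair bonds to the cationic carbon, giving an oxonium-ion intermediate.
Step 3: Deprotonation of the oxonium ion by a water molecule delivers the neutral alcohol and regenerates the acid catalyst.
Total: 3 elementary steps.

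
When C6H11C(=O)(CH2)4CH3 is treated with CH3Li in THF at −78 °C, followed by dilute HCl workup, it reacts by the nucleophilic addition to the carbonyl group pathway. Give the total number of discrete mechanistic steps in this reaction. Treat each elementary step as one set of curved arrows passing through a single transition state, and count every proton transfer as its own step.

Step 1: the carbanion-like carbon of CH3Li attacks the sp² carbonyl carbon; the C=O π bond breaks and the electrons end up as a lone pair on the alkoxide oxygen of the tetrahedral intermediate.
Step 2: Protonation of the alkoxide by dilute HCl workup furnishes an alcohol.
Total: 2 elementary steps.

2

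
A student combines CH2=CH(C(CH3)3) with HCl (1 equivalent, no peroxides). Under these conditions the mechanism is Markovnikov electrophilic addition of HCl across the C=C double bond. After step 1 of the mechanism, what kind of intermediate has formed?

Step 1: Electrophilic addition begins with the π(C=C) electrons forming a bond to the proton of HCl. Following Markovnikov's rule, the resulting cation is secondary. The H–Cl bond breaks heterolytically, releasing Cl⁻.
After step 1 the species present is a secondary carbocation.

secondary carbocation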